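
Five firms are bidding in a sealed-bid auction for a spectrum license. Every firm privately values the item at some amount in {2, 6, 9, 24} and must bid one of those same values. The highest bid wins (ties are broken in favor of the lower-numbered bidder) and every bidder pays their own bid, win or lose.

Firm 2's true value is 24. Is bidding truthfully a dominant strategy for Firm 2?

Consider the case where Firm 1 bids 2, Firm 3 bids 2, Firm 4 bids 2 and Firm 5 bids 2.
Truthful bid 24: wins, pays 24, utility 24 - 24 = 0.
Bid 6 instead: wins, pays 6, utility 24 - 6 = 18.
Since 18 > 0, bidding 6 is strictly better here, so truthful bidding is not dominant.

No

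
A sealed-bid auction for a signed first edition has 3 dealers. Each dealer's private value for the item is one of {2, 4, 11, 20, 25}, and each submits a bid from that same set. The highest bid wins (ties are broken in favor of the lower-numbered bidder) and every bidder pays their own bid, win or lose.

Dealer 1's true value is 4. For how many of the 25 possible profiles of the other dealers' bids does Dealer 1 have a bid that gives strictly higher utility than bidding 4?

22

Others bid (2, 2): truth gives 0; bid 2 gives 2 > 0. Violating.
Others bid (2, 11): truth gives -4; bid 2 gives -2 > -4. Violating.
Others bid (2, 20): truth gives -4; bid 2 gives -2 > -4. Violating.
Others bid (2, 25): truth gives -4; bid 2 gives -2 > -4. Violating.
Others bid (2, 4): truth gives 0; no alternative beats it.
Others bid (4, 2): truth gives 0; no alternative beats it.
(Checking all 25 profiles: 22 have a profitable deviation, 3 do not.)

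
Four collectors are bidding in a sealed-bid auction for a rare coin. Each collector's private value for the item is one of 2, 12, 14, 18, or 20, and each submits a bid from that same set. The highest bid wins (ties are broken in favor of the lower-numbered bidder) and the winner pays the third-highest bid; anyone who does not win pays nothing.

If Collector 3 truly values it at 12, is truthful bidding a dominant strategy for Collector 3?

No

Consider the case where Collector 1 bids 2, Collector 2 bids 2 and Collector 4 bids 14.
Truthful bid 12: loses, pays 0, utility 0.
Bid 14 instead: wins, pays 2, utility 12 - 2 = 10.
Since 10 > 0, bidding 14 is strictly better here, so truthful bidding is not dominant.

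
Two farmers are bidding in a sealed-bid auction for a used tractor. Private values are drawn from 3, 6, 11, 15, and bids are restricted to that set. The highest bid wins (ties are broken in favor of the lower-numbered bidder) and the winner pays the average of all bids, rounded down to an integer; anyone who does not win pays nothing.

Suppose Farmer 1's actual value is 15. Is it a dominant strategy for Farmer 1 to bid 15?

Consider the case where Farmer 2 bids 3.
Truthful bid 15: wins, pays 9, utility 15 - 9 = 6.
Bid 3 instead: wins, pays 3, utility 15 - 3 = 12.
Since 12 > 6, bidding 3 is strictly better here, so truthful bidding is not dominant.

No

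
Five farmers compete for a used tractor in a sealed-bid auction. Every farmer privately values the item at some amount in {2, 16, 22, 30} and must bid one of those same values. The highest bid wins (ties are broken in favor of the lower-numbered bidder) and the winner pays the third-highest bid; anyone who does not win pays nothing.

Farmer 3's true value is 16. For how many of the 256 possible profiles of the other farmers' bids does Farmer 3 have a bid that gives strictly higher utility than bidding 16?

8

Others bid (2, 2, 2, 22): truth gives 0; bid 22 gives 14 > 0. Violating.
Others bid (2, 2, 2, 30): truth gives 0; bid 30 gives 14 > 0. Violating.
Others bid (2, 2, 22, 2): truth gives 0; bid 22 gives 14 > 0. Violating.
Others bid (2, 2, 30, 2): truth gives 0; bid 30 gives 14 > 0. Violating.
Others bid (2, 2, 2, 2): truth gives 14; no alternative beats it.
Others bid (2, 2, 2, 16): truth gives 14; no alternative beats it.
(Checking all 256 profiles: 8 have a profitable deviation, 248 do not.)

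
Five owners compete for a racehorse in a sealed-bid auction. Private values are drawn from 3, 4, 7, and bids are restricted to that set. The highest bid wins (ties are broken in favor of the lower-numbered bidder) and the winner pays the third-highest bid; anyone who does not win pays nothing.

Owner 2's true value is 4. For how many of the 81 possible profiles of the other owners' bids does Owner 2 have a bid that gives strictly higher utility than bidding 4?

Others bid (3, 3, 3, 7): truth gives 0; bid 7 gives 1 > 0. Violating.
Others bid (3, 3, 7, 3): truth gives 0; bid 7 gives 1 > 0. Violating.
Others bid (3, 7, 3, 3): truth gives 0; bid 7 gives 1 > 0. Violating.
Others bid (4, 3, 3, 3): truth gives 0; bid 7 gives 1 > 0. Violating.
Others bid (3, 3, 3, 3): truth gives 1; no alternative beats it.
Others bid (3, 3, 3, 4): truth gives 1; no alternative beats it.
(Checking all 81 profiles: 4 have a profitable deviation, 77 do not.)

4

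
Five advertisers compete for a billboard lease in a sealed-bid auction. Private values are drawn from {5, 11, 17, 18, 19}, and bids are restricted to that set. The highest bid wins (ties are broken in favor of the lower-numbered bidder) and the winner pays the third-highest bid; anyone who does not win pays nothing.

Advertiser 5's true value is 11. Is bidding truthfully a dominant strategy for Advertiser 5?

No

Consider the case where Advertiser 1 bids 5, Advertiser 2 bids 5, Advertiser 3 bids 5 and Advertiser 4 bids 11.
Truthful bid 11: loses, pays 0, utility 0.
Bid 17 instead: wins, pays 5, utility 11 - 5 = 6.
Since 6 > 0, bidding 17 is strictly better here, so truthful bidding is not dominant.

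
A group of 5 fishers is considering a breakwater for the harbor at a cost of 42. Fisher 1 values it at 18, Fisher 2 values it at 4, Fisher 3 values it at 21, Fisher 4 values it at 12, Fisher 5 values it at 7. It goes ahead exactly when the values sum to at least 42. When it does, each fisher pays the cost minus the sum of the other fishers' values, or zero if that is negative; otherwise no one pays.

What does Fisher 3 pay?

1

Total value 62 ≥ cost 42, so the project is built.
The other fishers' values sum to 41.
Cost minus that sum is 42 - 41 = 1.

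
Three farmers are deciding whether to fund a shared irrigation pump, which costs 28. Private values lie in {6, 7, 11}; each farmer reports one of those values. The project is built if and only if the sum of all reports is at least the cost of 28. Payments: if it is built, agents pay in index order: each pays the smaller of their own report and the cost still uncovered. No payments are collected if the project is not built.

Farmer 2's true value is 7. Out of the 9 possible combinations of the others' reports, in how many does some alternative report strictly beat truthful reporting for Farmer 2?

1

Others report (11, 11): truth gives 0; report 6 gives 1 > 0. Violating.
Others report (6, 6): truth gives 0; no alternative beats it.
Others report (6, 7): truth gives 0; no alternative beats it.
(Checking all 9 profiles: 1 has a profitable deviation, 8 do not.)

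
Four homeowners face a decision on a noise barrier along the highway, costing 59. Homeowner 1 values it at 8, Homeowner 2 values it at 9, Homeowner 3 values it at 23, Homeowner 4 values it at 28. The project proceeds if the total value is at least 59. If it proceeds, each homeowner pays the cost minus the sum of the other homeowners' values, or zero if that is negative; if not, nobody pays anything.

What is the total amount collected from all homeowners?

Total value 68 ≥ cost 59, so it is built.
Homeowner 1: others sum to 60; max(0, 59 - 60) = 0.
Homeowner 2: others sum to 59; max(0, 59 - 59) = 0.
Homeowner 3: others sum to 45; max(0, 59 - 45) = 14.
Homeowner 4: others sum to 40; max(0, 59 - 40) = 19.
Total collected = 0 + 0 + 14 + 19 = 33.

33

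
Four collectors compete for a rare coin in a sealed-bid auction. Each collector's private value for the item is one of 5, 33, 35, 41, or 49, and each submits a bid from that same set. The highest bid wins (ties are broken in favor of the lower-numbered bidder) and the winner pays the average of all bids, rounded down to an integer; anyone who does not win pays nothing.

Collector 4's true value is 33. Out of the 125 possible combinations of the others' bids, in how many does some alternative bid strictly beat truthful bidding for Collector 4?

Others bid (5, 5, 33): truth gives 0; bid 35 gives 14 > 0. Violating.
Others bid (5, 5, 35): truth gives 0; bid 41 gives 12 > 0. Violating.
Others bid (5, 5, 41): truth gives 0; bid 49 gives 8 > 0. Violating.
Others bid (5, 33, 5): truth gives 0; bid 35 gives 14 > 0. Violating.
Others bid (5, 5, 5): truth gives 21; no alternative beats it.
Others bid (5, 5, 49): truth gives 0; no alternative beats it.
(Checking all 125 profiles: 33 have a profitable deviation, 92 do not.)

33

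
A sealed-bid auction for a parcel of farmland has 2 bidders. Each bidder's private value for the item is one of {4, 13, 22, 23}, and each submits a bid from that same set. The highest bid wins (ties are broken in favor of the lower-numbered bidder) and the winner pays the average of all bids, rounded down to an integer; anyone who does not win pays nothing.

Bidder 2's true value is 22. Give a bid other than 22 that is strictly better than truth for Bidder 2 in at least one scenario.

13

Suppose Bidder 1 bids 4.
Bid 22: wins, pays 13, utility 22 - 13 = 9.
Bid 13: wins, pays 8, utility 22 - 8 = 14.
So bidding 13 beats truth here (14 > 9).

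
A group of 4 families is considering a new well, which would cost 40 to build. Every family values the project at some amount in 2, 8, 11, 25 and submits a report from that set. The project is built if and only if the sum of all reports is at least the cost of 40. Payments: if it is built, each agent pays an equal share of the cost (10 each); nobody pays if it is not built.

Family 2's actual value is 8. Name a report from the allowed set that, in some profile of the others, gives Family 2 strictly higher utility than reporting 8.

2

Suppose Family 1 reports 2, Family 3 reports 8 and Family 4 reports 25.
Report 8: project built, pays 10, utility 8 - 10 = -2.
Report 2: project not built, utility 0.
So reporting 2 beats truth here (0 > -2).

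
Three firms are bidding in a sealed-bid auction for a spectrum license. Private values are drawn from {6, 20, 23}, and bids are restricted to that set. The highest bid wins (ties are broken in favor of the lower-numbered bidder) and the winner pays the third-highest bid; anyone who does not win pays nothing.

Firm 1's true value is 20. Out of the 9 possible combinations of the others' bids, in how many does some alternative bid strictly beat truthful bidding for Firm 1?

2

Others bid (6, 23): truth gives 0; bid 23 gives 14 > 0. Violating.
Others bid (23, 6): truth gives 0; bid 23 gives 14 > 0. Violating.
Others bid (6, 6): truth gives 14; no alternative beats it.
Others bid (6, 20): truth gives 14; no alternative beats it.
(Checking all 9 profiles: 2 have a profitable deviation, 7 do not.)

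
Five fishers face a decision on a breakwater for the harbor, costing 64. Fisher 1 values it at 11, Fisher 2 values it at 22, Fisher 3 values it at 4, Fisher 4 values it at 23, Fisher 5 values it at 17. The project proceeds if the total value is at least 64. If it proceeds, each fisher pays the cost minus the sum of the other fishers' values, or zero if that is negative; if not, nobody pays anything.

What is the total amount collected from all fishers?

23

Total value 77 ≥ cost 64, so it is built.
Fisher 1: others sum to 66; max(0, 64 - 66) = 0.
Fisher 2: others sum to 55; max(0, 64 - 55) = 9.
Fisher 3: others sum to 73; max(0, 64 - 73) = 0.
Fisher 4: others sum to 54; max(0, 64 - 54) = 10.
Fisher 5: others sum to 60; max(0, 64 - 60) = 4.
Total collected = 0 + 9 + 0 + 10 + 4 = 23.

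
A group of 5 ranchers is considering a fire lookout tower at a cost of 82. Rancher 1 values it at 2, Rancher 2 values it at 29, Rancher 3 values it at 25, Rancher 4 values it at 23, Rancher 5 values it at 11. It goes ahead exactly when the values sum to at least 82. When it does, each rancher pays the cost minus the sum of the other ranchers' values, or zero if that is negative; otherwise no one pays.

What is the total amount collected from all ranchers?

56

Total value 90 ≥ cost 82, so it is built.
Rancher 1: others sum to 88; max(0, 82 - 88) = 0.
Rancher 2: others sum to 61; max(0, 82 - 61) = 21.
Rancher 3: others sum to 65; max(0, 82 - 65) = 17.
Rancher 4: others sum to 67; max(0, 82 - 67) = 15.
Rancher 5: others sum to 79; max(0, 82 - 79) = 3.
Total collected = 0 + 21 + 17 + 15 + 3 = 56.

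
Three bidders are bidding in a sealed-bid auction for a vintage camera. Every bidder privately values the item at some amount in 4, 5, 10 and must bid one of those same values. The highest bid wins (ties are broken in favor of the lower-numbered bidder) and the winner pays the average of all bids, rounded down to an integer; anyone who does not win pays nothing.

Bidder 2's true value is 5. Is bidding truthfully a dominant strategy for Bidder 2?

Yes

Check each profile of the others' bids and compare truth against every alternative bid.
Others bid (4, 4): truth gives 1, best alternative gives 0.
Others bid (4, 5): truth gives 1, best alternative gives 0.
Others bid (4, 10): truth gives 0, best alternative gives 0.
Others bid (5, 4): truth gives 0, best alternative gives 0.
Others bid (5, 5): truth gives 0, best alternative gives 0.
Others bid (5, 10): truth gives 0, best alternative gives 0.
(Remaining 3 profiles checked similarly; truth is weakly best in each.)
In every case the truthful bid is at least as good as any alternative, so it is a dominant strategy.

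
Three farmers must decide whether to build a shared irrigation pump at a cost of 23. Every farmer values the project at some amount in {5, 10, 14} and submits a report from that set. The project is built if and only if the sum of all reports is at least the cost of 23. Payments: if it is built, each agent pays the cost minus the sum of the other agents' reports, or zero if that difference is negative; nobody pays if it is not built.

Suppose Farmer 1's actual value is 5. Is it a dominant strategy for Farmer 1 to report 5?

Check each profile of the others' reports and compare truth against every alternative report.
Others report (5, 10): truth gives 0, best alternative gives -3.
Others report (10, 5): truth gives 0, best alternative gives -3.
Others report (10, 14): truth gives 5, best alternative gives 5.
Others report (14, 10): truth gives 5, best alternative gives 5.
Others report (14, 14): truth gives 5, best alternative gives 5.
Others report (10, 10): truth gives 2, best alternative gives 2.
(Remaining 3 profiles checked similarly; truth is weakly best in each.)
In every case the truthful report is at least as good as any alternative, so it is a dominant strategy.

Yes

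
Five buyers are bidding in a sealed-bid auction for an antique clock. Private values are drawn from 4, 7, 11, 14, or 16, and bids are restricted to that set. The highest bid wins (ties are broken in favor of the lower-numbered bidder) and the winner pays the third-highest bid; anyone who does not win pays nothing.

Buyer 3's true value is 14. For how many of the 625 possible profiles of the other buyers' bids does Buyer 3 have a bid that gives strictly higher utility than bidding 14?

Others bid (4, 4, 4, 16): truth gives 0; bid 16 gives 10 > 0. Violating.
Others bid (4, 4, 7, 16): truth gives 0; bid 16 gives 7 > 0. Violating.
Others bid (4, 4, 11, 16): truth gives 0; bid 16 gives 3 > 0. Violating.
Others bid (4, 4, 16, 4): truth gives 0; bid 16 gives 10 > 0. Violating.
Others bid (4, 4, 4, 4): truth gives 10; no alternative beats it.
Others bid (4, 4, 4, 7): truth gives 10; no alternative beats it.
(Checking all 625 profiles: 108 have a profitable deviation, 517 do not.)

108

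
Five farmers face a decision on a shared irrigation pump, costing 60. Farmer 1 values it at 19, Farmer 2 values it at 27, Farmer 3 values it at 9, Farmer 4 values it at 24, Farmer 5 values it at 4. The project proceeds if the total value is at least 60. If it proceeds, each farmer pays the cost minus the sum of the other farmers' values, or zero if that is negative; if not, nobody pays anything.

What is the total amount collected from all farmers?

5

Total value 83 ≥ cost 60, so it is built.
Farmer 1: others sum to 64; max(0, 60 - 64) = 0.
Farmer 2: others sum to 56; max(0, 60 - 56) = 4.
Farmer 3: others sum to 74; max(0, 60 - 74) = 0.
Farmer 4: others sum to 59; max(0, 60 - 59) = 1.
Farmer 5: others sum to 79; max(0, 60 - 79) = 0.
Total collected = 0 + 4 + 0 + 1 + 0 = 5.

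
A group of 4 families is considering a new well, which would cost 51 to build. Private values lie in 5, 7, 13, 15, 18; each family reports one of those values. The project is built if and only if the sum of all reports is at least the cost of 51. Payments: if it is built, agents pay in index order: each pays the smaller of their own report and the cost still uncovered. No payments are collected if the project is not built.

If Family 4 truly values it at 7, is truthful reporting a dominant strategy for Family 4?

Check each profile of the others' reports and compare truth against every alternative report.
Others report (15, 18, 18): truth gives 7, best alternative gives 7.
Others report (18, 15, 18): truth gives 7, best alternative gives 7.
Others report (18, 18, 15): truth gives 7, best alternative gives 7.
Others report (18, 18, 18): truth gives 7, best alternative gives 7.
Others report (13, 18, 18): truth gives 5, best alternative gives 5.
Others report (18, 13, 18): truth gives 5, best alternative gives 5.
(Remaining 119 profiles checked similarly; truth is weakly best in each.)
In every case the truthful report is at least as good as any alternative, so it is a dominant strategy.

Yes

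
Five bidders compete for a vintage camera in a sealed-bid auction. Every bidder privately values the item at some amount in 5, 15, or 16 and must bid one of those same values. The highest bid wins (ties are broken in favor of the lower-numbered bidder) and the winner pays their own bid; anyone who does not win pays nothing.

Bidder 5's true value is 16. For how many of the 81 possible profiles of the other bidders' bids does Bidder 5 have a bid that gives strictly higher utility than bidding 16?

Others bid (5, 5, 5, 5): truth gives 0; bid 15 gives 1 > 0. Violating.
Others bid (5, 5, 5, 15): truth gives 0; no alternative beats it.
Others bid (5, 5, 5, 16): truth gives 0; no alternative beats it.
(Checking all 81 profiles: 1 has a profitable deviation, 80 do not.)

1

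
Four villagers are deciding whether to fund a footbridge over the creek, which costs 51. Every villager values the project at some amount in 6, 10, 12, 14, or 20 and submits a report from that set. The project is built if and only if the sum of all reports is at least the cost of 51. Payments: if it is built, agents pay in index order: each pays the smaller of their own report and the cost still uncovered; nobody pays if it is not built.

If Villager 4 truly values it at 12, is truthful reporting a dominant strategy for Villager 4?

Check each profile of the others' reports and compare truth against every alternative report.
Others report (12, 20, 20): truth gives 12, best alternative gives 12.
Others report (14, 20, 20): truth gives 12, best alternative gives 12.
Others report (20, 12, 20): truth gives 12, best alternative gives 12.
Others report (20, 14, 20): truth gives 12, best alternative gives 12.
Others report (20, 20, 12): truth gives 12, best alternative gives 12.
Others report (20, 20, 14): truth gives 12, best alternative gives 12.
(Remaining 119 profiles checked similarly; truth is weakly best in each.)
In every case the truthful report is at least as good as any alternative, so it is a dominant strategy.

Yes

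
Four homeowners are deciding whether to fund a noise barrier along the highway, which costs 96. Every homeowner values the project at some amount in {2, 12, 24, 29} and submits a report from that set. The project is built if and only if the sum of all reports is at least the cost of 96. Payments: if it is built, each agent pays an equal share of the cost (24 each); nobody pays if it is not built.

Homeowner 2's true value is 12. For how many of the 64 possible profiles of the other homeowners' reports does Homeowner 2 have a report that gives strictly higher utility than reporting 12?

Others report (29, 29, 29): truth gives -12; report 2 gives 0 > -12. Violating.
Others report (2, 2, 2): truth gives 0; no alternative beats it.
Others report (2, 2, 12): truth gives 0; no alternative beats it.
(Checking all 64 profiles: 1 has a profitable deviation, 63 do not.)

1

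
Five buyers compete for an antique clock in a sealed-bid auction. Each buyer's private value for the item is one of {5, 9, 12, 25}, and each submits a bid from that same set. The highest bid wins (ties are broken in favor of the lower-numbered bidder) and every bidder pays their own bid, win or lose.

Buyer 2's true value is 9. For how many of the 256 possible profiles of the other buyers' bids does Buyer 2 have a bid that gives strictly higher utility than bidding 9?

Others bid (5, 5, 5, 12): truth gives -9; bid 12 gives -3 > -9. Violating.
Others bid (5, 5, 5, 25): truth gives -9; bid 5 gives -5 > -9. Violating.
Others bid (5, 5, 9, 12): truth gives -9; bid 12 gives -3 > -9. Violating.
Others bid (5, 5, 9, 25): truth gives -9; bid 5 gives -5 > -9. Violating.
Others bid (5, 5, 5, 5): truth gives 0; no alternative beats it.
Others bid (5, 5, 5, 9): truth gives 0; no alternative beats it.
(Checking all 256 profiles: 248 have a profitable deviation, 8 do not.)

248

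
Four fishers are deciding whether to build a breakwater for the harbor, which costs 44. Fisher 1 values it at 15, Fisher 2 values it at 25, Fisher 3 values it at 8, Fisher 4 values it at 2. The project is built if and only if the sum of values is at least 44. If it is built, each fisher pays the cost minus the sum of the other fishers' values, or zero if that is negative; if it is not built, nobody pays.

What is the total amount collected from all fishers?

Total value 50 ≥ cost 44, so it is built.
Fisher 1: others sum to 35; max(0, 44 - 35) = 9.
Fisher 2: others sum to 25; max(0, 44 - 25) = 19.
Fisher 3: others sum to 42; max(0, 44 - 42) = 2.
Fisher 4: others sum to 48; max(0, 44 - 48) = 0.
Total collected = 9 + 19 + 2 + 0 = 30.

30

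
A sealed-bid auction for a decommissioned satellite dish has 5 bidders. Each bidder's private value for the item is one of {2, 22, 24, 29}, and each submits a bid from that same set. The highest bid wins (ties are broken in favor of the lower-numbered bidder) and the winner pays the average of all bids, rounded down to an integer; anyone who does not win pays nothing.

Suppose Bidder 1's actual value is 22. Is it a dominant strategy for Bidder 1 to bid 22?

No

Consider the case where Bidder 2 bids 2, Bidder 3 bids 2, Bidder 4 bids 2 and Bidder 5 bids 2.
Truthful bid 22: wins, pays 6, utility 22 - 6 = 16.
Bid 2 instead: wins, pays 2, utility 22 - 2 = 20.
Since 20 > 16, bidding 2 is strictly better here, so truthful bidding is not dominant.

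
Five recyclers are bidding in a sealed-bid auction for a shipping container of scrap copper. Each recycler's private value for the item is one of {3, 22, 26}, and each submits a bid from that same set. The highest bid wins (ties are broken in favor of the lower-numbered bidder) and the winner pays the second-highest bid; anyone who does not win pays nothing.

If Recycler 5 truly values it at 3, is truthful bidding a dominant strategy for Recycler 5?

Check each profile of the others' bids and compare truth against every alternative bid.
Others bid (3, 3, 3, 3): truth gives 0, best alternative gives 0.
Others bid (3, 3, 3, 22): truth gives 0, best alternative gives 0.
Others bid (3, 3, 3, 26): truth gives 0, best alternative gives 0.
Others bid (3, 3, 22, 3): truth gives 0, best alternative gives 0.
Others bid (3, 3, 22, 22): truth gives 0, best alternative gives 0.
Others bid (3, 3, 22, 26): truth gives 0, best alternative gives 0.
(Remaining 75 profiles checked similarly; truth is weakly best in each.)
In every case the truthful bid is at least as good as any alternative, so it is a dominant strategy.

Yes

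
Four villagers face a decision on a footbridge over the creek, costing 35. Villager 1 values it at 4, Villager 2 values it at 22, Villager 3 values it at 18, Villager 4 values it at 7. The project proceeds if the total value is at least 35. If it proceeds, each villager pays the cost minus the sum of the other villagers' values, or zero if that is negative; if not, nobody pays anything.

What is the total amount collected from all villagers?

Total value 51 ≥ cost 35, so it is built.
Villager 1: others sum to 47; max(0, 35 - 47) = 0.
Villager 2: others sum to 29; max(0, 35 - 29) = 6.
Villager 3: others sum to 33; max(0, 35 - 33) = 2.
Villager 4: others sum to 44; max(0, 35 - 44) = 0.
Total collected = 0 + 6 + 2 + 0 = 8.

8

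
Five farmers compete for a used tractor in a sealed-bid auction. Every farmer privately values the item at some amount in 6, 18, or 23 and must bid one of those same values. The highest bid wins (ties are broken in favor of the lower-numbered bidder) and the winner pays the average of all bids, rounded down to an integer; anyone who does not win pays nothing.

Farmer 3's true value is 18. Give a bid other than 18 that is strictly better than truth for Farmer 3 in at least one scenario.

23

Suppose Farmer 1 bids 6, Farmer 2 bids 6, Farmer 4 bids 6 and Farmer 5 bids 23.
Bid 18: loses, pays 0, utility 0.
Bid 23: wins, pays 12, utility 18 - 12 = 6.
So bidding 23 beats truth here (6 > 0).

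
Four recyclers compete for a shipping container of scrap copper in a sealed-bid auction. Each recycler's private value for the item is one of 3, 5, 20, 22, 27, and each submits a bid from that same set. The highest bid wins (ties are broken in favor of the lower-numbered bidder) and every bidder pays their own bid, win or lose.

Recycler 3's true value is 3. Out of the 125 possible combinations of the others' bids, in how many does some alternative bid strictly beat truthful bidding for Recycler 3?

Others bid (3, 3, 3): truth gives -3; bid 5 gives -2 > -3. Violating.
Others bid (3, 3, 5): truth gives -3; bid 5 gives -2 > -3. Violating.
Others bid (3, 3, 20): truth gives -3; no alternative beats it.
Others bid (3, 3, 22): truth gives -3; no alternative beats it.
(Checking all 125 profiles: 2 have a profitable deviation, 123 do not.)

2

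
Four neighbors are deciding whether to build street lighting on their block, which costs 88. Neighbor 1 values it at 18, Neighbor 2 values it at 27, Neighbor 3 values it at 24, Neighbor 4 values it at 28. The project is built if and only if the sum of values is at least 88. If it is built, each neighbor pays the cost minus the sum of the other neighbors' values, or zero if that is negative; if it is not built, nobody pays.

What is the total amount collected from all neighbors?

Total value 97 ≥ cost 88, so it is built.
Neighbor 1: others sum to 79; max(0, 88 - 79) = 9.
Neighbor 2: others sum to 70; max(0, 88 - 70) = 18.
Neighbor 3: others sum to 73; max(0, 88 - 73) = 15.
Neighbor 4: others sum to 69; max(0, 88 - 69) = 19.
Total collected = 9 + 18 + 15 + 19 = 61.

61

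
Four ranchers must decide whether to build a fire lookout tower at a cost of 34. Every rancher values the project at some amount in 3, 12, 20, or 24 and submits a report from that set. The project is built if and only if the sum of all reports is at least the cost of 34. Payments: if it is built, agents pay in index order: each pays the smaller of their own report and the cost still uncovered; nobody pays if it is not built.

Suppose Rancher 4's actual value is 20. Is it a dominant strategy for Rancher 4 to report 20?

Check each profile of the others' reports and compare truth against every alternative report.
Others report (3, 12, 20): truth gives 20, best alternative gives 20.
Others report (3, 12, 24): truth gives 20, best alternative gives 20.
Others report (3, 20, 12): truth gives 20, best alternative gives 20.
Others report (3, 20, 20): truth gives 20, best alternative gives 20.
Others report (3, 20, 24): truth gives 20, best alternative gives 20.
Others report (3, 24, 12): truth gives 20, best alternative gives 20.
(Remaining 58 profiles checked similarly; truth is weakly best in each.)
In every case the truthful report is at least as good as any alternative, so it is a dominant strategy.

Yes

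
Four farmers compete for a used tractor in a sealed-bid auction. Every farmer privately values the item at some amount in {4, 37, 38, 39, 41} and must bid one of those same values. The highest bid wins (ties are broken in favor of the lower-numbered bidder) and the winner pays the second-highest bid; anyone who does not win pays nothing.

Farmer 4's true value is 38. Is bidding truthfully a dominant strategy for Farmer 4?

Yes

Check each profile of the others' bids and compare truth against every alternative bid.
Others bid (4, 4, 4): truth gives 34, best alternative gives 34.
Others bid (4, 4, 37): truth gives 1, best alternative gives 1.
Others bid (4, 37, 4): truth gives 1, best alternative gives 1.
Others bid (4, 37, 37): truth gives 1, best alternative gives 1.
Others bid (37, 4, 4): truth gives 1, best alternative gives 1.
Others bid (37, 4, 37): truth gives 1, best alternative gives 1.
(Remaining 119 profiles checked similarly; truth is weakly best in each.)
In every case the truthful bid is at least as good as any alternative, so it is a dominant strategy.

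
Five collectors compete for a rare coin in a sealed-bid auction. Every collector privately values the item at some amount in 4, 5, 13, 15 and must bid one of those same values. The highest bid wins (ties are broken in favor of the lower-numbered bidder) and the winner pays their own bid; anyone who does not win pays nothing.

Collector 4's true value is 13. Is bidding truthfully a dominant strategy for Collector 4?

Consider the case where Collector 1 bids 4, Collector 2 bids 4, Collector 3 bids 4 and Collector 5 bids 4.
Truthful bid 13: wins, pays 13, utility 13 - 13 = 0.
Bid 5 instead: wins, pays 5, utility 13 - 5 = 8.
Since 8 > 0, bidding 5 is strictly better here, so truthful bidding is not dominant.

No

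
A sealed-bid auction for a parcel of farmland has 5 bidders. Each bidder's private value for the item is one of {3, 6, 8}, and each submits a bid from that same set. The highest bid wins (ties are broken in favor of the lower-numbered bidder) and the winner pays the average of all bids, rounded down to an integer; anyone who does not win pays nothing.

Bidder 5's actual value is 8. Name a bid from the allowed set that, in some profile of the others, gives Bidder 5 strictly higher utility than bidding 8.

6

Suppose Bidder 1 bids 3, Bidder 2 bids 3, Bidder 3 bids 3 and Bidder 4 bids 3.
Bid 8: wins, pays 4, utility 8 - 4 = 4.
Bid 6: wins, pays 3, utility 8 - 3 = 5.
So bidding 6 beats truth here (5 > 4).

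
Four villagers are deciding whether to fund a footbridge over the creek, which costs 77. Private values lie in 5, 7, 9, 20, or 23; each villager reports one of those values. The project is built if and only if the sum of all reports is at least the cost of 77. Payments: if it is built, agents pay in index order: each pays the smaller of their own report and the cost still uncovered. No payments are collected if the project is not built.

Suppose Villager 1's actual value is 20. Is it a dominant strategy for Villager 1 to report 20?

Consider the case where Villager 2 reports 23, Villager 3 reports 23 and Villager 4 reports 23.
Truthful report 20: project built, pays 20, utility 20 - 20 = 0.
Report 9 instead: project built, pays 9, utility 20 - 9 = 11.
Since 11 > 0, reporting 9 is strictly better here, so truthful reporting is not dominant.

No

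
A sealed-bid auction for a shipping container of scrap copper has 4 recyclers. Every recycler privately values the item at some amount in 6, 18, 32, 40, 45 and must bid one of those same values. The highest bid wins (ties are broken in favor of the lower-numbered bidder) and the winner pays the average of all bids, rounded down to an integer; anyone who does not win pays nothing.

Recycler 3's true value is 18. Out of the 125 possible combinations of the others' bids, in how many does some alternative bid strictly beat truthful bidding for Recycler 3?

Others bid (6, 18, 6): truth gives 0; bid 32 gives 3 > 0. Violating.
Others bid (18, 6, 6): truth gives 0; bid 32 gives 3 > 0. Violating.
Others bid (6, 6, 6): truth gives 9; no alternative beats it.
Others bid (6, 6, 18): truth gives 6; no alternative beats it.
(Checking all 125 profiles: 2 have a profitable deviation, 123 do not.)

2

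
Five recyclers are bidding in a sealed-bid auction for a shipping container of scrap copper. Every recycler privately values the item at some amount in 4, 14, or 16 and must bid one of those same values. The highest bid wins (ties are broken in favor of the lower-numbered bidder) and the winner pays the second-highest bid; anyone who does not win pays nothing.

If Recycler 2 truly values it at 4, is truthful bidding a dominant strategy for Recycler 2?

Check each profile of the others' bids and compare truth against every alternative bid.
Others bid (4, 4, 4, 14): truth gives 0, best alternative gives -10.
Others bid (4, 4, 14, 4): truth gives 0, best alternative gives -10.
Others bid (4, 4, 14, 14): truth gives 0, best alternative gives -10.
Others bid (4, 14, 4, 4): truth gives 0, best alternative gives -10.
Others bid (4, 14, 4, 14): truth gives 0, best alternative gives -10.
Others bid (4, 14, 14, 4): truth gives 0, best alternative gives -10.
(Remaining 75 profiles checked similarly; truth is weakly best in each.)
In every case the truthful bid is at least as good as any alternative, so it is a dominant strategy.

Yes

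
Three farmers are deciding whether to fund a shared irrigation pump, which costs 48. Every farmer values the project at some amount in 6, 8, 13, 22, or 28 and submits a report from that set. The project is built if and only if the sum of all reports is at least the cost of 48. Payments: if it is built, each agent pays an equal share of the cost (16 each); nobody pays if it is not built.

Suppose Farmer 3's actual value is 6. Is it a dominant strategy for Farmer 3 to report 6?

Check each profile of the others' reports and compare truth against every alternative report.
Others report (13, 28): truth gives 0, best alternative gives -10.
Others report (28, 13): truth gives 0, best alternative gives -10.
Others report (22, 22): truth gives -10, best alternative gives -10.
Others report (22, 28): truth gives -10, best alternative gives -10.
Others report (28, 22): truth gives -10, best alternative gives -10.
Others report (28, 28): truth gives -10, best alternative gives -10.
(Remaining 19 profiles checked similarly; truth is weakly best in each.)
In every case the truthful report is at least as good as any alternative, so it is a dominant strategy.

Yes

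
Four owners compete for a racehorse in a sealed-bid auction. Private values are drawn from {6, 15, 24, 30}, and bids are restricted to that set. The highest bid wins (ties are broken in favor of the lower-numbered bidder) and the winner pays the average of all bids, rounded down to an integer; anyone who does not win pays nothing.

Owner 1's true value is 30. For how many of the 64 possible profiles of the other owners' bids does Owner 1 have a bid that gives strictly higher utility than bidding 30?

Others bid (6, 6, 6): truth gives 18; bid 6 gives 24 > 18. Violating.
Others bid (6, 6, 15): truth gives 16; bid 15 gives 20 > 16. Violating.
Others bid (6, 6, 24): truth gives 14; bid 24 gives 15 > 14. Violating.
Others bid (6, 15, 6): truth gives 16; bid 15 gives 20 > 16. Violating.
Others bid (6, 6, 30): truth gives 12; no alternative beats it.
Others bid (6, 15, 30): truth gives 10; no alternative beats it.
(Checking all 64 profiles: 27 have a profitable deviation, 37 do not.)

27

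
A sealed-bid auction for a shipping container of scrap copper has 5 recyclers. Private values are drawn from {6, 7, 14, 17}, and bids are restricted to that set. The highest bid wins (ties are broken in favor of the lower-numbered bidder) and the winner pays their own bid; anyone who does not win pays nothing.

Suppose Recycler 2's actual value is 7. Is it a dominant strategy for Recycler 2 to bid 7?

Check each profile of the others' bids and compare truth against every alternative bid.
Others bid (6, 6, 6, 6): truth gives 0, best alternative gives 0.
Others bid (6, 6, 6, 7): truth gives 0, best alternative gives 0.
Others bid (6, 6, 6, 14): truth gives 0, best alternative gives 0.
Others bid (6, 6, 6, 17): truth gives 0, best alternative gives 0.
Others bid (6, 6, 7, 6): truth gives 0, best alternative gives 0.
Others bid (6, 6, 7, 7): truth gives 0, best alternative gives 0.
(Remaining 250 profiles checked similarly; truth is weakly best in each.)
In every case the truthful bid is at least as good as any alternative, so it is a dominant strategy.

Yes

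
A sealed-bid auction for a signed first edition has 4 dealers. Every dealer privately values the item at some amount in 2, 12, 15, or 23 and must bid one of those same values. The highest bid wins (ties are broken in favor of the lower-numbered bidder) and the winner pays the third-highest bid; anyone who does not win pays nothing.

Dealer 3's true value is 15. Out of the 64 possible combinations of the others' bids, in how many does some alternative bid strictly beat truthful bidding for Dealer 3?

12

Others bid (2, 2, 23): truth gives 0; bid 23 gives 13 > 0. Violating.
Others bid (2, 12, 23): truth gives 0; bid 23 gives 3 > 0. Violating.
Others bid (2, 15, 2): truth gives 0; bid 23 gives 13 > 0. Violating.
Others bid (2, 15, 12): truth gives 0; bid 23 gives 3 > 0. Violating.
Others bid (2, 2, 2): truth gives 13; no alternative beats it.
Others bid (2, 2, 12): truth gives 13; no alternative beats it.
(Checking all 64 profiles: 12 have a profitable deviation, 52 do not.)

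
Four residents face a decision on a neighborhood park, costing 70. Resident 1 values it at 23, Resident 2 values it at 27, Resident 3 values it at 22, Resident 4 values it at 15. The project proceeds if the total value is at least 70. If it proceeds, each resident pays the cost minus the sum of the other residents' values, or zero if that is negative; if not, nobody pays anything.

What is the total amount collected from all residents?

21

Total value 87 ≥ cost 70, so it is built.
Resident 1: others sum to 64; max(0, 70 - 64) = 6.
Resident 2: others sum to 60; max(0, 70 - 60) = 10.
Resident 3: others sum to 65; max(0, 70 - 65) = 5.
Resident 4: others sum to 72; max(0, 70 - 72) = 0.
Total collected = 6 + 10 + 5 + 0 = 21.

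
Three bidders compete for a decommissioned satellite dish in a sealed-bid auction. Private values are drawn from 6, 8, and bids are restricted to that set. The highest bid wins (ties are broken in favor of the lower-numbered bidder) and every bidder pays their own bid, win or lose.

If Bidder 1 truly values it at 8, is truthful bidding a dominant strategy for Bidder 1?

Consider the case where Bidder 2 bids 6 and Bidder 3 bids 6.
Truthful bid 8: wins, pays 8, utility 8 - 8 = 0.
Bid 6 instead: wins, pays 6, utility 8 - 6 = 2.
Since 2 > 0, bidding 6 is strictly better here, so truthful bidding is not dominant.

No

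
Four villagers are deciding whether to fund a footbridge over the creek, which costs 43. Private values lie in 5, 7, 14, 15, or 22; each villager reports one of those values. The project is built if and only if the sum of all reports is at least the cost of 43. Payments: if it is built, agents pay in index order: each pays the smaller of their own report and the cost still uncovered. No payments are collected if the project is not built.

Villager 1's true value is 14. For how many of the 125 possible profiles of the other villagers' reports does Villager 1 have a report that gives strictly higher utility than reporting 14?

69

Others report (5, 14, 22): truth gives 0; report 5 gives 9 > 0. Violating.
Others report (5, 15, 22): truth gives 0; report 5 gives 9 > 0. Violating.
Others report (5, 22, 14): truth gives 0; report 5 gives 9 > 0. Violating.
Others report (5, 22, 15): truth gives 0; report 5 gives 9 > 0. Violating.
Others report (5, 5, 5): truth gives 0; no alternative beats it.
Others report (5, 5, 7): truth gives 0; no alternative beats it.
(Checking all 125 profiles: 69 have a profitable deviation, 56 do not.)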